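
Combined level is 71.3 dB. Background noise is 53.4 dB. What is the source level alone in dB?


Given values:
  L_total = 71.3 dB, L_bg = 53.4 dB
Formula: L_source = 10 * log10(10^(L_total/10) - 10^(L_bg/10))
Convert to linear:
  10^(71.3/10) = 13489628.8259
  10^(53.4/10) = 218776.1624
Difference: 13489628.8259 - 218776.1624 = 13270852.6635
L_source = 10 * log10(13270852.6635) = 71.23

71.23 dB


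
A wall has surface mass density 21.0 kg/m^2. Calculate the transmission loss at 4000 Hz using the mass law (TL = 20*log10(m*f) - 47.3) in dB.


Given values:
  m = 21.0 kg/m^2, f = 4000 Hz
Formula: TL = 20 * log10(m * f) - 47.3
Compute m * f = 21.0 * 4000 = 84000.0
Compute log10(84000.0) = 4.924279
Compute 20 * 4.924279 = 98.4856
TL = 98.4856 - 47.3 = 51.19

51.19 dB


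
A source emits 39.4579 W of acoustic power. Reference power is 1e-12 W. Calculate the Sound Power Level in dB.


Given values:
  W = 39.4579 W
  W_ref = 1e-12 W
Formula: SWL = 10 * log10(W / W_ref)
Compute ratio: W / W_ref = 39457900000000
Compute log10: log10(39457900000000) = 13.596134
Multiply: SWL = 10 * 13.596134 = 135.96

135.96 dB


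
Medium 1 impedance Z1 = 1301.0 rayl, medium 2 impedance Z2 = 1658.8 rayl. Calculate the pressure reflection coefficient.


Given values:
  Z1 = 1301.0 rayl, Z2 = 1658.8 rayl
Formula: R = (Z2 - Z1) / (Z2 + Z1)
Numerator: Z2 - Z1 = 1658.8 - 1301.0 = 357.8
Denominator: Z2 + Z1 = 1658.8 + 1301.0 = 2959.8
R = 357.8 / 2959.8 = 0.1209

0.1209


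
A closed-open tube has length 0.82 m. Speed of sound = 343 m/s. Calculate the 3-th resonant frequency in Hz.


Given values:
  Tube type: closed-open, L = 0.82 m, c = 343 m/s, n = 3
Formula: f_n = (2n - 1) * c / (4 * L)
Compute 2n - 1 = 2*3 - 1 = 5
Compute 4 * L = 4 * 0.82 = 3.28
f = 5 * 343 / 3.28
f = 522.87

522.87 Hz


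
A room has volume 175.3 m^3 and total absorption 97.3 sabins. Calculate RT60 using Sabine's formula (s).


Given values:
  V = 175.3 m^3
  A = 97.3 sabins
Formula: RT60 = 0.161 * V / A
Numerator: 0.161 * 175.3 = 28.2233
RT60 = 28.2233 / 97.3 = 0.29

0.29 s


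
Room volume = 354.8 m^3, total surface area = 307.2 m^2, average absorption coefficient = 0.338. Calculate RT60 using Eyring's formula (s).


Given values:
  V = 354.8 m^3, S = 307.2 m^2, alpha = 0.338
Formula: RT60 = 0.161 * V / (-S * ln(1 - alpha))
Compute ln(1 - 0.338) = ln(0.662) = -0.41249
Denominator: -307.2 * -0.41249 = 126.7169
Numerator: 0.161 * 354.8 = 57.1228
RT60 = 57.1228 / 126.7169 = 0.451

0.451 s


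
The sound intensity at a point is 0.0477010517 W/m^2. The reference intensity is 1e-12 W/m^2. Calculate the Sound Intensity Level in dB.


Given values:
  I = 0.0477010517 W/m^2
  I_ref = 1e-12 W/m^2
Formula: SIL = 10 * log10(I / I_ref)
Compute ratio: I / I_ref = 47701051700
Compute log10: log10(47701051700) = 10.678528
Multiply: SIL = 10 * 10.678528 = 106.79

106.79 dB


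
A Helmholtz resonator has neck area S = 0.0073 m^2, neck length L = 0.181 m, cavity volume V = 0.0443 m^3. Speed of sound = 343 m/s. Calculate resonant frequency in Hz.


Given values:
  S = 0.0073 m^2, L = 0.181 m, V = 0.0443 m^3, c = 343 m/s
Formula: f = (c / (2*pi)) * sqrt(S / (V * L))
Compute V * L = 0.0443 * 0.181 = 0.0080183
Compute S / (V * L) = 0.0073 / 0.0080183 = 0.9104
Compute sqrt(0.9104) = 0.954149
Compute c / (2*pi) = 343 / 6.283185 = 54.590148
f = 54.590148 * 0.954149 = 52.09

52.09 Hz


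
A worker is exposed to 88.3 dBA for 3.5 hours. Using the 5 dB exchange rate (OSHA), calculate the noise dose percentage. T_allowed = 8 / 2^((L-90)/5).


Given values:
  L = 88.3 dBA, T = 3.5 hours
Formula: T_allowed = 8 / 2^((L - 90) / 5)
Compute exponent: (88.3 - 90) / 5 = -0.34
Compute 2^(-0.34) = 0.790041
T_allowed = 8 / 0.790041 = 10.126057 hours
Dose = (T / T_allowed) * 100
Dose = (3.5 / 10.126057) * 100 = 34.56

34.56 %


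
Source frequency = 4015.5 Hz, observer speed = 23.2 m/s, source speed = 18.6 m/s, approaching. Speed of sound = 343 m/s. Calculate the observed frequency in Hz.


Given values:
  f_s = 4015.5 Hz, v_o = 23.2 m/s, v_s = 18.6 m/s
  Direction: approaching
Formula: f_o = f_s * (c + v_o) / (c - v_s)
Numerator: c + v_o = 343 + 23.2 = 366.2
Denominator: c - v_s = 343 - 18.6 = 324.4
f_o = 4015.5 * 366.2 / 324.4 = 4532.91

4532.91 Hz


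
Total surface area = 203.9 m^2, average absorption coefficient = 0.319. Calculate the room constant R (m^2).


Given values:
  S = 203.9 m^2, alpha = 0.319
Formula: R = S * alpha / (1 - alpha)
Numerator: 203.9 * 0.319 = 65.0441
Denominator: 1 - 0.319 = 0.681
R = 65.0441 / 0.681 = 95.51

95.51 m^2


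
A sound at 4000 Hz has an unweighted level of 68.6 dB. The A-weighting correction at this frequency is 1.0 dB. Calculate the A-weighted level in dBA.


Given values:
  SPL = 68.6 dB
  A-weighting at 4000 Hz = 1.0 dB
Formula: L_A = SPL + A_weight
L_A = 68.6 + (1.0)
L_A = 69.6

69.6 dBA


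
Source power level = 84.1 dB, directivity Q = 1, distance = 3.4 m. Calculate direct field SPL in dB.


Given values:
  Lw = 84.1 dB, Q = 1, r = 3.4 m
Formula: SPL = Lw + 10 * log10(Q / (4 * pi * r^2))
Compute 4 * pi * r^2 = 4 * pi * 3.4^2 = 145.2672
Compute Q / denom = 1 / 145.2672 = 0.00688387
Compute 10 * log10(0.00688387) = -21.6217
SPL = 84.1 + (-21.6217) = 62.48

62.48 dB


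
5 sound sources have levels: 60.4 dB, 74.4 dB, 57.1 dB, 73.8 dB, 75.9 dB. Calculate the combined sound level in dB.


Formula: L_total = 10 * log10( sum(10^(Li/10)) )
  Source 1: 10^(60.4/10) = 1096478.1961
  Source 2: 10^(74.4/10) = 27542287.0334
  Source 3: 10^(57.1/10) = 512861.384
  Source 4: 10^(73.8/10) = 23988329.1902
  Source 5: 10^(75.9/10) = 38904514.4994
Sum of linear values = 92044470.3031
L_total = 10 * log10(92044470.3031) = 79.64

79.64 dB


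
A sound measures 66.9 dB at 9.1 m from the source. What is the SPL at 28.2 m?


Given values:
  SPL1 = 66.9 dB, r1 = 9.1 m, r2 = 28.2 m
Formula: SPL2 = SPL1 - 20 * log10(r2 / r1)
Compute ratio: r2 / r1 = 28.2 / 9.1 = 3.0989
Compute log10: log10(3.0989) = 0.491208
Compute drop: 20 * 0.491208 = 9.8242
SPL2 = 66.9 - 9.8242 = 57.08

57.08 dB


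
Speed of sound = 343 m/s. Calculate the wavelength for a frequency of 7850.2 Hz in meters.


Given values:
  c = 343 m/s, f = 7850.2 Hz
Formula: lambda = c / f
lambda = 343 / 7850.2
lambda = 0.0437

0.0437 m


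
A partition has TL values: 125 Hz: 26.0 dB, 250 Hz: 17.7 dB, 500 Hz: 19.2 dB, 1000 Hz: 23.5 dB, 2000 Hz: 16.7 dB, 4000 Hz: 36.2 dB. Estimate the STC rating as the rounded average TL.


Given TL values at each frequency:
  125 Hz: 26.0 dB
  250 Hz: 17.7 dB
  500 Hz: 19.2 dB
  1000 Hz: 23.5 dB
  2000 Hz: 16.7 dB
  4000 Hz: 36.2 dB
Formula: STC ~ round(average of TL values)
Sum = 26.0 + 17.7 + 19.2 + 23.5 + 16.7 + 36.2 = 139.3
Average = 139.3 / 6 = 23.22
Rounded: 23

23


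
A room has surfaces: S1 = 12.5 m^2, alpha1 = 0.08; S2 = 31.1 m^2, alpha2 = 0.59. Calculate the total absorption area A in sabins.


Given surfaces:
  Surface 1: 12.5 * 0.08 = 1.0
  Surface 2: 31.1 * 0.59 = 18.349
Formula: A = sum(Si * alpha_i)
A = 1.0 + 18.349
A = 19.35

19.35 sabins


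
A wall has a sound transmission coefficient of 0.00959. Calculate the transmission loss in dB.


Given values:
  tau = 0.00959
Formula: TL = 10 * log10(1 / tau)
Compute 1 / tau = 1 / 0.00959 = 104.2753
Compute log10(104.2753) = 2.018181
TL = 10 * 2.018181 = 20.18

20.18 dB


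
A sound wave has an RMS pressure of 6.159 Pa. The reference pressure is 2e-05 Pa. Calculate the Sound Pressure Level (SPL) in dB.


Given values:
  p = 6.159 Pa
  p_ref = 2e-05 Pa
Formula: SPL = 20 * log10(p / p_ref)
Compute ratio: p / p_ref = 6.159 / 2e-05 = 307950
Compute log10: log10(307950) = 5.48848
Multiply: SPL = 20 * 5.48848 = 109.77

109.77 dB


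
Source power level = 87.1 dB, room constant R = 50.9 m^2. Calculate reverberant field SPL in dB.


Given values:
  Lw = 87.1 dB, R = 50.9 m^2
Formula: SPL = Lw + 10 * log10(4 / R)
Compute 4 / R = 4 / 50.9 = 0.078585
Compute 10 * log10(0.078585) = -11.0466
SPL = 87.1 + (-11.0466) = 76.05

76.05 dB


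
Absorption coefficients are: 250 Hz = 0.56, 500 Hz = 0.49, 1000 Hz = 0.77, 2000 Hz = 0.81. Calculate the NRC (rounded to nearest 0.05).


Given values:
  a_250 = 0.56, a_500 = 0.49
  a_1000 = 0.77, a_2000 = 0.81
Formula: NRC = (a250 + a500 + a1000 + a2000) / 4
Sum = 0.56 + 0.49 + 0.77 + 0.81 = 2.63
NRC = 2.63 / 4 = 0.6575
Rounded to nearest 0.05: 0.65

0.65


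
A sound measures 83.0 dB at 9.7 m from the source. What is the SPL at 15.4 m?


Given values:
  SPL1 = 83.0 dB, r1 = 9.7 m, r2 = 15.4 m
Formula: SPL2 = SPL1 - 20 * log10(r2 / r1)
Compute ratio: r2 / r1 = 15.4 / 9.7 = 1.5876
Compute log10: log10(1.5876) = 0.200741
Compute drop: 20 * 0.200741 = 4.0148
SPL2 = 83.0 - 4.0148 = 78.99

78.99 dB


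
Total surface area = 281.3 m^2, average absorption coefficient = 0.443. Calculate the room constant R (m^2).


Given values:
  S = 281.3 m^2, alpha = 0.443
Formula: R = S * alpha / (1 - alpha)
Numerator: 281.3 * 0.443 = 124.6159
Denominator: 1 - 0.443 = 0.557
R = 124.6159 / 0.557 = 223.73

223.73 m^2


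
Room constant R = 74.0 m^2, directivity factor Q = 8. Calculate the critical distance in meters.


Given values:
  R = 74.0 m^2, Q = 8
Formula: d_c = 0.141 * sqrt(Q * R)
Compute Q * R = 8 * 74.0 = 592.0
Compute sqrt(592.0) = 24.3311
d_c = 0.141 * 24.3311 = 3.431

3.431 m


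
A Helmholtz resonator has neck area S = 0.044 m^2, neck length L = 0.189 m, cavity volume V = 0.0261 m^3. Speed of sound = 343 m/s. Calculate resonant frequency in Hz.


Given values:
  S = 0.044 m^2, L = 0.189 m, V = 0.0261 m^3, c = 343 m/s
Formula: f = (c / (2*pi)) * sqrt(S / (V * L))
Compute V * L = 0.0261 * 0.189 = 0.0049329
Compute S / (V * L) = 0.044 / 0.0049329 = 8.9197
Compute sqrt(8.9197) = 2.986587
Compute c / (2*pi) = 343 / 6.283185 = 54.590148
f = 54.590148 * 2.986587 = 163.04

163.04 Hz


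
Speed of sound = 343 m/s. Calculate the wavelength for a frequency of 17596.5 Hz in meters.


Given values:
  c = 343 m/s, f = 17596.5 Hz
Formula: lambda = c / f
lambda = 343 / 17596.5
lambda = 0.0195

0.0195 m


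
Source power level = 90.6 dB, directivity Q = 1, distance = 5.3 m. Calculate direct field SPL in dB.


Given values:
  Lw = 90.6 dB, Q = 1, r = 5.3 m
Formula: SPL = Lw + 10 * log10(Q / (4 * pi * r^2))
Compute 4 * pi * r^2 = 4 * pi * 5.3^2 = 352.9894
Compute Q / denom = 1 / 352.9894 = 0.00283295
Compute 10 * log10(0.00283295) = -25.4776
SPL = 90.6 + (-25.4776) = 65.12

65.12 dB


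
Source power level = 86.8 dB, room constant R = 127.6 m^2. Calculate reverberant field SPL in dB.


Given values:
  Lw = 86.8 dB, R = 127.6 m^2
Formula: SPL = Lw + 10 * log10(4 / R)
Compute 4 / R = 4 / 127.6 = 0.031348
Compute 10 * log10(0.031348) = -15.0379
SPL = 86.8 + (-15.0379) = 71.76

71.76 dB


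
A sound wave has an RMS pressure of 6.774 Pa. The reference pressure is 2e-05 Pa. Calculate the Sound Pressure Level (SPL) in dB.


Given values:
  p = 6.774 Pa
  p_ref = 2e-05 Pa
Formula: SPL = 20 * log10(p / p_ref)
Compute ratio: p / p_ref = 6.774 / 2e-05 = 338700
Compute log10: log10(338700) = 5.529815
Multiply: SPL = 20 * 5.529815 = 110.6

110.6 dB


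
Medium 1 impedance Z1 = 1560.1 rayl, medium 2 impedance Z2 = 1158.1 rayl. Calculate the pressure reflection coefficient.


Given values:
  Z1 = 1560.1 rayl, Z2 = 1158.1 rayl
Formula: R = (Z2 - Z1) / (Z2 + Z1)
Numerator: Z2 - Z1 = 1158.1 - 1560.1 = -402.0
Denominator: Z2 + Z1 = 1158.1 + 1560.1 = 2718.2
R = -402.0 / 2718.2 = -0.1479

-0.1479


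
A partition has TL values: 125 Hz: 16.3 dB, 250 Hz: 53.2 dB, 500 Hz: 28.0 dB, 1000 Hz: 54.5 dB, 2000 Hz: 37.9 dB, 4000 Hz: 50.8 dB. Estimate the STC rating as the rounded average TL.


Given TL values at each frequency:
  125 Hz: 16.3 dB
  250 Hz: 53.2 dB
  500 Hz: 28.0 dB
  1000 Hz: 54.5 dB
  2000 Hz: 37.9 dB
  4000 Hz: 50.8 dB
Formula: STC ~ round(average of TL values)
Sum = 16.3 + 53.2 + 28.0 + 54.5 + 37.9 + 50.8 = 240.7
Average = 240.7 / 6 = 40.12
Rounded: 40

40


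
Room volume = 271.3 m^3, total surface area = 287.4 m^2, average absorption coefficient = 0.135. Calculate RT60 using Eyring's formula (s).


Given values:
  V = 271.3 m^3, S = 287.4 m^2, alpha = 0.135
Formula: RT60 = 0.161 * V / (-S * ln(1 - alpha))
Compute ln(1 - 0.135) = ln(0.865) = -0.145026
Denominator: -287.4 * -0.145026 = 41.6805
Numerator: 0.161 * 271.3 = 43.6793
RT60 = 43.6793 / 41.6805 = 1.048

1.048 s


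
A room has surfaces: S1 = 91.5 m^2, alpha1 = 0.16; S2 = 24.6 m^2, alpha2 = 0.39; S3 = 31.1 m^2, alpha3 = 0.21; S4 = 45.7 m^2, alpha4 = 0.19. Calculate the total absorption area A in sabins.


Given surfaces:
  Surface 1: 91.5 * 0.16 = 14.64
  Surface 2: 24.6 * 0.39 = 9.594
  Surface 3: 31.1 * 0.21 = 6.531
  Surface 4: 45.7 * 0.19 = 8.683
Formula: A = sum(Si * alpha_i)
A = 14.64 + 9.594 + 6.531 + 8.683
A = 39.45

39.45 sabins


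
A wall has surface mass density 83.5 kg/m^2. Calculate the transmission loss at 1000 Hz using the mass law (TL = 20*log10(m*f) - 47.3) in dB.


Given values:
  m = 83.5 kg/m^2, f = 1000 Hz
Formula: TL = 20 * log10(m * f) - 47.3
Compute m * f = 83.5 * 1000 = 83500.0
Compute log10(83500.0) = 4.921686
Compute 20 * 4.921686 = 98.4337
TL = 98.4337 - 47.3 = 51.13

51.13 dB


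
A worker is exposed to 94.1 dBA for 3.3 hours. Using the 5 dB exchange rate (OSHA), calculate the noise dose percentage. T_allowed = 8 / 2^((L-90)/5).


Given values:
  L = 94.1 dBA, T = 3.3 hours
Formula: T_allowed = 8 / 2^((L - 90) / 5)
Compute exponent: (94.1 - 90) / 5 = 0.82
Compute 2^(0.82) = 1.765406
T_allowed = 8 / 1.765406 = 4.531536 hours
Dose = (T / T_allowed) * 100
Dose = (3.3 / 4.531536) * 100 = 72.82

72.82 %


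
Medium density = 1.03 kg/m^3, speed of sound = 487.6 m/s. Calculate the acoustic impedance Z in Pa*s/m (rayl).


Given values:
  rho = 1.03 kg/m^3
  c = 487.6 m/s
Formula: Z = rho * c
Z = 1.03 * 487.6
Z = 502.23

502.23 rayl


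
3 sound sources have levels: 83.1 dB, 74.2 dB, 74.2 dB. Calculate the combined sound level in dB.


Formula: L_total = 10 * log10( sum(10^(Li/10)) )
  Source 1: 10^(83.1/10) = 204173794.467
  Source 2: 10^(74.2/10) = 26302679.919
  Source 3: 10^(74.2/10) = 26302679.919
Sum of linear values = 256779154.305
L_total = 10 * log10(256779154.305) = 84.1

84.1 dB


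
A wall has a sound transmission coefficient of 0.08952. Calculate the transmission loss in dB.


Given values:
  tau = 0.08952
Formula: TL = 10 * log10(1 / tau)
Compute 1 / tau = 1 / 0.08952 = 11.1707
Compute log10(11.1707) = 1.04808
TL = 10 * 1.04808 = 10.48

10.48 dB


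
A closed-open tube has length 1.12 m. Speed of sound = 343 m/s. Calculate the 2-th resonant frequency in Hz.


Given values:
  Tube type: closed-open, L = 1.12 m, c = 343 m/s, n = 2
Formula: f_n = (2n - 1) * c / (4 * L)
Compute 2n - 1 = 2*2 - 1 = 3
Compute 4 * L = 4 * 1.12 = 4.48
f = 3 * 343 / 4.48
f = 229.69

229.69 Hz


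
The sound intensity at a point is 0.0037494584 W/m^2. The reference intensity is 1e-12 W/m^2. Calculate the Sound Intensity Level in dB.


Given values:
  I = 0.0037494584 W/m^2
  I_ref = 1e-12 W/m^2
Formula: SIL = 10 * log10(I / I_ref)
Compute ratio: I / I_ref = 3749458400
Compute log10: log10(3749458400) = 9.573969
Multiply: SIL = 10 * 9.573969 = 95.74

95.74 dB


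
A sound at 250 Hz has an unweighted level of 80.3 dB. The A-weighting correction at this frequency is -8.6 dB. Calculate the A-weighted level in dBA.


Given values:
  SPL = 80.3 dB
  A-weighting at 250 Hz = -8.6 dB
Formula: L_A = SPL + A_weight
L_A = 80.3 + (-8.6)
L_A = 71.7

71.7 dBA


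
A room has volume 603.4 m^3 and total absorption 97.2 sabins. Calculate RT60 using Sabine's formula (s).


Given values:
  V = 603.4 m^3
  A = 97.2 sabins
Formula: RT60 = 0.161 * V / A
Numerator: 0.161 * 603.4 = 97.1474
RT60 = 97.1474 / 97.2 = 0.999

0.999 s


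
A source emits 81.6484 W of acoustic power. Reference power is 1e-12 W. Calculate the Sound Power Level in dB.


Given values:
  W = 81.6484 W
  W_ref = 1e-12 W
Formula: SWL = 10 * log10(W / W_ref)
Compute ratio: W / W_ref = 81648400000000
Compute log10: log10(81648400000000) = 13.911948
Multiply: SWL = 10 * 13.911948 = 139.12

139.12 dB


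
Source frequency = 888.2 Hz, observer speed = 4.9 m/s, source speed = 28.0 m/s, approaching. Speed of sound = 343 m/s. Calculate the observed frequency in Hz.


Given values:
  f_s = 888.2 Hz, v_o = 4.9 m/s, v_s = 28.0 m/s
  Direction: approaching
Formula: f_o = f_s * (c + v_o) / (c - v_s)
Numerator: c + v_o = 343 + 4.9 = 347.9
Denominator: c - v_s = 343 - 28.0 = 315.0
f_o = 888.2 * 347.9 / 315.0 = 980.97

980.97 Hz


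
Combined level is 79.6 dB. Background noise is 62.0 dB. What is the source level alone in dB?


Given values:
  L_total = 79.6 dB, L_bg = 62.0 dB
Formula: L_source = 10 * log10(10^(L_total/10) - 10^(L_bg/10))
Convert to linear:
  10^(79.6/10) = 91201083.9356
  10^(62.0/10) = 1584893.1925
Difference: 91201083.9356 - 1584893.1925 = 89616190.7431
L_source = 10 * log10(89616190.7431) = 79.52

79.52 dB


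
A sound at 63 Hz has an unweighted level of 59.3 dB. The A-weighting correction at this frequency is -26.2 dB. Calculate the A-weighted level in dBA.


Given values:
  SPL = 59.3 dB
  A-weighting at 63 Hz = -26.2 dB
Formula: L_A = SPL + A_weight
L_A = 59.3 + (-26.2)
L_A = 33.1

33.1 dBA


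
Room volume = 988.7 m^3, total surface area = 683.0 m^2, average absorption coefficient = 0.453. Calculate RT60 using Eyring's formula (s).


Given values:
  V = 988.7 m^3, S = 683.0 m^2, alpha = 0.453
Formula: RT60 = 0.161 * V / (-S * ln(1 - alpha))
Compute ln(1 - 0.453) = ln(0.547) = -0.603306
Denominator: -683.0 * -0.603306 = 412.058
Numerator: 0.161 * 988.7 = 159.1807
RT60 = 159.1807 / 412.058 = 0.386

0.386 s


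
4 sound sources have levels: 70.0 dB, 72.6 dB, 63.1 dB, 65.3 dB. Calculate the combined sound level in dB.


Formula: L_total = 10 * log10( sum(10^(Li/10)) )
  Source 1: 10^(70.0/10) = 10000000.0
  Source 2: 10^(72.6/10) = 18197008.5861
  Source 3: 10^(63.1/10) = 2041737.9447
  Source 4: 10^(65.3/10) = 3388441.5614
Sum of linear values = 33627188.0922
L_total = 10 * log10(33627188.0922) = 75.27

75.27 dB


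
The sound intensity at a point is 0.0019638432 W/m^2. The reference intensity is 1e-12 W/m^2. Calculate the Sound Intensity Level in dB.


Given values:
  I = 0.0019638432 W/m^2
  I_ref = 1e-12 W/m^2
Formula: SIL = 10 * log10(I / I_ref)
Compute ratio: I / I_ref = 1963843200
Compute log10: log10(1963843200) = 9.293107
Multiply: SIL = 10 * 9.293107 = 92.93

92.93 dB


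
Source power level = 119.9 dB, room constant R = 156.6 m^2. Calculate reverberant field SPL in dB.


Given values:
  Lw = 119.9 dB, R = 156.6 m^2
Formula: SPL = Lw + 10 * log10(4 / R)
Compute 4 / R = 4 / 156.6 = 0.025543
Compute 10 * log10(0.025543) = -15.9273
SPL = 119.9 + (-15.9273) = 103.97

103.97 dB


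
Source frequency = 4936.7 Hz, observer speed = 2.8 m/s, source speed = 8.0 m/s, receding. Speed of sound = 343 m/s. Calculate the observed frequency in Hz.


Given values:
  f_s = 4936.7 Hz, v_o = 2.8 m/s, v_s = 8.0 m/s
  Direction: receding
Formula: f_o = f_s * (c - v_o) / (c + v_s)
Numerator: c - v_o = 343 - 2.8 = 340.2
Denominator: c + v_s = 343 + 8.0 = 351.0
f_o = 4936.7 * 340.2 / 351.0 = 4784.8

4784.8 Hz


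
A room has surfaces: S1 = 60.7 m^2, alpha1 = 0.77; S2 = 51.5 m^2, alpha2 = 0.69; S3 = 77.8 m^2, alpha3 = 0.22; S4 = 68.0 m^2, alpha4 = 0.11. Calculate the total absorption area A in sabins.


Given surfaces:
  Surface 1: 60.7 * 0.77 = 46.739
  Surface 2: 51.5 * 0.69 = 35.535
  Surface 3: 77.8 * 0.22 = 17.116
  Surface 4: 68.0 * 0.11 = 7.48
Formula: A = sum(Si * alpha_i)
A = 46.739 + 35.535 + 17.116 + 7.48
A = 106.87

106.87 sabins


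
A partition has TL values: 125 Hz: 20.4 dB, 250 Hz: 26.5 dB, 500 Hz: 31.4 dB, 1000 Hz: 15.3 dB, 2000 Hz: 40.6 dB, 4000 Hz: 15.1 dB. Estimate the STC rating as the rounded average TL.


Given TL values at each frequency:
  125 Hz: 20.4 dB
  250 Hz: 26.5 dB
  500 Hz: 31.4 dB
  1000 Hz: 15.3 dB
  2000 Hz: 40.6 dB
  4000 Hz: 15.1 dB
Formula: STC ~ round(average of TL values)
Sum = 20.4 + 26.5 + 31.4 + 15.3 + 40.6 + 15.1 = 149.3
Average = 149.3 / 6 = 24.88
Rounded: 25

25


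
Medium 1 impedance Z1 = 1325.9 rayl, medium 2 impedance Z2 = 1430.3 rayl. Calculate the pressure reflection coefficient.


Given values:
  Z1 = 1325.9 rayl, Z2 = 1430.3 rayl
Formula: R = (Z2 - Z1) / (Z2 + Z1)
Numerator: Z2 - Z1 = 1430.3 - 1325.9 = 104.4
Denominator: Z2 + Z1 = 1430.3 + 1325.9 = 2756.2
R = 104.4 / 2756.2 = 0.0379

0.0379


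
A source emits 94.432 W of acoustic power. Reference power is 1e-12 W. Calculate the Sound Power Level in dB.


Given values:
  W = 94.432 W
  W_ref = 1e-12 W
Formula: SWL = 10 * log10(W / W_ref)
Compute ratio: W / W_ref = 94432000000000
Compute log10: log10(94432000000000) = 13.975119
Multiply: SWL = 10 * 13.975119 = 139.75

139.75 dB


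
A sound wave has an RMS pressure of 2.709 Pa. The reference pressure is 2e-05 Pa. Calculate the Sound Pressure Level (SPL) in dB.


Given values:
  p = 2.709 Pa
  p_ref = 2e-05 Pa
Formula: SPL = 20 * log10(p / p_ref)
Compute ratio: p / p_ref = 2.709 / 2e-05 = 135450
Compute log10: log10(135450) = 5.131779
Multiply: SPL = 20 * 5.131779 = 102.64

102.64 dB


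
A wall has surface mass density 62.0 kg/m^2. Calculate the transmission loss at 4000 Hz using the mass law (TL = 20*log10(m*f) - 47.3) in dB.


Given values:
  m = 62.0 kg/m^2, f = 4000 Hz
Formula: TL = 20 * log10(m * f) - 47.3
Compute m * f = 62.0 * 4000 = 248000.0
Compute log10(248000.0) = 5.394452
Compute 20 * 5.394452 = 107.889
TL = 107.889 - 47.3 = 60.59

60.59 dB


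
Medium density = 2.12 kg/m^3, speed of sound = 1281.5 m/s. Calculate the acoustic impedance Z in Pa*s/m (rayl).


Given values:
  rho = 2.12 kg/m^3
  c = 1281.5 m/s
Formula: Z = rho * c
Z = 2.12 * 1281.5
Z = 2716.78

2716.78 rayl


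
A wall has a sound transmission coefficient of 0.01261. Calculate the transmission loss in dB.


Given values:
  tau = 0.01261
Formula: TL = 10 * log10(1 / tau)
Compute 1 / tau = 1 / 0.01261 = 79.3021
Compute log10(79.3021) = 1.899285
TL = 10 * 1.899285 = 18.99

18.99 dB


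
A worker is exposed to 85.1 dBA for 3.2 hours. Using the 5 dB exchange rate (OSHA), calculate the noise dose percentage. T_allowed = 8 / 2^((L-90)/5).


Given values:
  L = 85.1 dBA, T = 3.2 hours
Formula: T_allowed = 8 / 2^((L - 90) / 5)
Compute exponent: (85.1 - 90) / 5 = -0.98
Compute 2^(-0.98) = 0.50698
T_allowed = 8 / 0.50698 = 15.779715 hours
Dose = (T / T_allowed) * 100
Dose = (3.2 / 15.779715) * 100 = 20.28

20.28 %


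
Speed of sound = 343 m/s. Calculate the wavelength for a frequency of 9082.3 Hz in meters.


Given values:
  c = 343 m/s, f = 9082.3 Hz
Formula: lambda = c / f
lambda = 343 / 9082.3
lambda = 0.0378

0.0378 m


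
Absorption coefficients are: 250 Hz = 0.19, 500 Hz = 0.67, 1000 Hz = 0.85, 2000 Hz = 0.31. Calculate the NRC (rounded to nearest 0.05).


Given values:
  a_250 = 0.19, a_500 = 0.67
  a_1000 = 0.85, a_2000 = 0.31
Formula: NRC = (a250 + a500 + a1000 + a2000) / 4
Sum = 0.19 + 0.67 + 0.85 + 0.31 = 2.02
NRC = 2.02 / 4 = 0.505
Rounded to nearest 0.05: 0.5

0.5


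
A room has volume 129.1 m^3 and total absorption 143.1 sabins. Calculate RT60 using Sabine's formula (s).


Given values:
  V = 129.1 m^3
  A = 143.1 sabins
Formula: RT60 = 0.161 * V / A
Numerator: 0.161 * 129.1 = 20.7851
RT60 = 20.7851 / 143.1 = 0.145

0.145 s


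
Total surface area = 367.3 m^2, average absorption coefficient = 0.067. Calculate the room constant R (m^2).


Given values:
  S = 367.3 m^2, alpha = 0.067
Formula: R = S * alpha / (1 - alpha)
Numerator: 367.3 * 0.067 = 24.6091
Denominator: 1 - 0.067 = 0.933
R = 24.6091 / 0.933 = 26.38

26.38 m^2


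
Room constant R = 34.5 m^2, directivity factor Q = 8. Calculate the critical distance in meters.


Given values:
  R = 34.5 m^2, Q = 8
Formula: d_c = 0.141 * sqrt(Q * R)
Compute Q * R = 8 * 34.5 = 276.0
Compute sqrt(276.0) = 16.6132
d_c = 0.141 * 16.6132 = 2.342

2.342 m


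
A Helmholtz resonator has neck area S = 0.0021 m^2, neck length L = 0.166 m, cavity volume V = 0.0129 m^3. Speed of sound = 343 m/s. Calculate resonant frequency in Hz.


Given values:
  S = 0.0021 m^2, L = 0.166 m, V = 0.0129 m^3, c = 343 m/s
Formula: f = (c / (2*pi)) * sqrt(S / (V * L))
Compute V * L = 0.0129 * 0.166 = 0.0021414
Compute S / (V * L) = 0.0021 / 0.0021414 = 0.9807
Compute sqrt(0.9807) = 0.990303
Compute c / (2*pi) = 343 / 6.283185 = 54.590148
f = 54.590148 * 0.990303 = 54.06

54.06 Hz


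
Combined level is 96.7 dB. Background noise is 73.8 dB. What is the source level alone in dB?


Given values:
  L_total = 96.7 dB, L_bg = 73.8 dB
Formula: L_source = 10 * log10(10^(L_total/10) - 10^(L_bg/10))
Convert to linear:
  10^(96.7/10) = 4677351412.872
  10^(73.8/10) = 23988329.1902
Difference: 4677351412.872 - 23988329.1902 = 4653363083.6818
L_source = 10 * log10(4653363083.6818) = 96.68

96.68 dB


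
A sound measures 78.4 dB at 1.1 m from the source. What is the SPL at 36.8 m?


Given values:
  SPL1 = 78.4 dB, r1 = 1.1 m, r2 = 36.8 m
Formula: SPL2 = SPL1 - 20 * log10(r2 / r1)
Compute ratio: r2 / r1 = 36.8 / 1.1 = 33.4545
Compute log10: log10(33.4545) = 1.524455
Compute drop: 20 * 1.524455 = 30.4891
SPL2 = 78.4 - 30.4891 = 47.91

47.91 dB


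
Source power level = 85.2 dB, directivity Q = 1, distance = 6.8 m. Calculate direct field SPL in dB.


Given values:
  Lw = 85.2 dB, Q = 1, r = 6.8 m
Formula: SPL = Lw + 10 * log10(Q / (4 * pi * r^2))
Compute 4 * pi * r^2 = 4 * pi * 6.8^2 = 581.069
Compute Q / denom = 1 / 581.069 = 0.00172097
Compute 10 * log10(0.00172097) = -27.6423
SPL = 85.2 + (-27.6423) = 57.56

57.56 dB


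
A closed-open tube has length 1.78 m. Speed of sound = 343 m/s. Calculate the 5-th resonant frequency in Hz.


Given values:
  Tube type: closed-open, L = 1.78 m, c = 343 m/s, n = 5
Formula: f_n = (2n - 1) * c / (4 * L)
Compute 2n - 1 = 2*5 - 1 = 9
Compute 4 * L = 4 * 1.78 = 7.12
f = 9 * 343 / 7.12
f = 433.57

433.57 Hz


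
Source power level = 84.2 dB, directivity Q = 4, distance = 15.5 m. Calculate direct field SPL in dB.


Given values:
  Lw = 84.2 dB, Q = 4, r = 15.5 m
Formula: SPL = Lw + 10 * log10(Q / (4 * pi * r^2))
Compute 4 * pi * r^2 = 4 * pi * 15.5^2 = 3019.0705
Compute Q / denom = 4 / 3019.0705 = 0.00132491
Compute 10 * log10(0.00132491) = -28.7781
SPL = 84.2 + (-28.7781) = 55.42

55.42 dB


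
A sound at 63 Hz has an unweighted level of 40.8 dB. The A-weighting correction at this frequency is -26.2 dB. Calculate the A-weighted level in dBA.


Given values:
  SPL = 40.8 dB
  A-weighting at 63 Hz = -26.2 dB
Formula: L_A = SPL + A_weight
L_A = 40.8 + (-26.2)
L_A = 14.6

14.6 dBA


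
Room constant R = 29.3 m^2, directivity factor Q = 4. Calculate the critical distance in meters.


Given values:
  R = 29.3 m^2, Q = 4
Formula: d_c = 0.141 * sqrt(Q * R)
Compute Q * R = 4 * 29.3 = 117.2
Compute sqrt(117.2) = 10.8259
d_c = 0.141 * 10.8259 = 1.526

1.526 m


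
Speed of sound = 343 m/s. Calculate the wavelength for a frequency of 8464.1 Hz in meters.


Given values:
  c = 343 m/s, f = 8464.1 Hz
Formula: lambda = c / f
lambda = 343 / 8464.1
lambda = 0.0405

0.0405 m


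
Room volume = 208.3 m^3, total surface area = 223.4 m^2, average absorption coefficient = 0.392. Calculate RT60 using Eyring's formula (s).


Given values:
  V = 208.3 m^3, S = 223.4 m^2, alpha = 0.392
Formula: RT60 = 0.161 * V / (-S * ln(1 - alpha))
Compute ln(1 - 0.392) = ln(0.608) = -0.49758
Denominator: -223.4 * -0.49758 = 111.1594
Numerator: 0.161 * 208.3 = 33.5363
RT60 = 33.5363 / 111.1594 = 0.302

0.302 s


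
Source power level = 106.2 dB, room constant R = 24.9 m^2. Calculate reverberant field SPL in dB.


Given values:
  Lw = 106.2 dB, R = 24.9 m^2
Formula: SPL = Lw + 10 * log10(4 / R)
Compute 4 / R = 4 / 24.9 = 0.160643
Compute 10 * log10(0.160643) = -7.9414
SPL = 106.2 + (-7.9414) = 98.26

98.26 dB


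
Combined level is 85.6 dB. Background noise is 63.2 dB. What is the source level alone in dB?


Given values:
  L_total = 85.6 dB, L_bg = 63.2 dB
Formula: L_source = 10 * log10(10^(L_total/10) - 10^(L_bg/10))
Convert to linear:
  10^(85.6/10) = 363078054.7701
  10^(63.2/10) = 2089296.1309
Difference: 363078054.7701 - 2089296.1309 = 360988758.6392
L_source = 10 * log10(360988758.6392) = 85.57

85.57 dB


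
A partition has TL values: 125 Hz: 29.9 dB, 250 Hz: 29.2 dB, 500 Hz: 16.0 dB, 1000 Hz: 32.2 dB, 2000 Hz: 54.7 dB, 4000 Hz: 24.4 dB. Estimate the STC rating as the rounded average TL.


Given TL values at each frequency:
  125 Hz: 29.9 dB
  250 Hz: 29.2 dB
  500 Hz: 16.0 dB
  1000 Hz: 32.2 dB
  2000 Hz: 54.7 dB
  4000 Hz: 24.4 dB
Formula: STC ~ round(average of TL values)
Sum = 29.9 + 29.2 + 16.0 + 32.2 + 54.7 + 24.4 = 186.4
Average = 186.4 / 6 = 31.07
Rounded: 31

31


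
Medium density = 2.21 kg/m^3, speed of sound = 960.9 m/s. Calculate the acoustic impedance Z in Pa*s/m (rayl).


Given values:
  rho = 2.21 kg/m^3
  c = 960.9 m/s
Formula: Z = rho * c
Z = 2.21 * 960.9
Z = 2123.59

2123.59 rayl


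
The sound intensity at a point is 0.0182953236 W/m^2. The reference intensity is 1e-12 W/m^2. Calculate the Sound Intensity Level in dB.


Given values:
  I = 0.0182953236 W/m^2
  I_ref = 1e-12 W/m^2
Formula: SIL = 10 * log10(I / I_ref)
Compute ratio: I / I_ref = 18295323600
Compute log10: log10(18295323600) = 10.26234
Multiply: SIL = 10 * 10.26234 = 102.62

102.62 dB


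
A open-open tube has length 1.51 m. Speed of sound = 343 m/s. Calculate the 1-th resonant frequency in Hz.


Given values:
  Tube type: open-open, L = 1.51 m, c = 343 m/s, n = 1
Formula: f_n = n * c / (2 * L)
Compute 2 * L = 2 * 1.51 = 3.02
f = 1 * 343 / 3.02
f = 113.58

113.58 Hz


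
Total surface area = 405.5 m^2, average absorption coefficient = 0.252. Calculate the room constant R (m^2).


Given values:
  S = 405.5 m^2, alpha = 0.252
Formula: R = S * alpha / (1 - alpha)
Numerator: 405.5 * 0.252 = 102.186
Denominator: 1 - 0.252 = 0.748
R = 102.186 / 0.748 = 136.61

136.61 m^2


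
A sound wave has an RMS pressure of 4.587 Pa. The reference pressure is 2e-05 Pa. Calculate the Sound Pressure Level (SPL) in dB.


Given values:
  p = 4.587 Pa
  p_ref = 2e-05 Pa
Formula: SPL = 20 * log10(p / p_ref)
Compute ratio: p / p_ref = 4.587 / 2e-05 = 229350
Compute log10: log10(229350) = 5.360499
Multiply: SPL = 20 * 5.360499 = 107.21

107.21 dB


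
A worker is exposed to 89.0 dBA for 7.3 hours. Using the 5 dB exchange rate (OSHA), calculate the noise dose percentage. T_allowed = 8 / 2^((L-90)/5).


Given values:
  L = 89.0 dBA, T = 7.3 hours
Formula: T_allowed = 8 / 2^((L - 90) / 5)
Compute exponent: (89.0 - 90) / 5 = -0.2
Compute 2^(-0.2) = 0.870551
T_allowed = 8 / 0.870551 = 9.189582 hours
Dose = (T / T_allowed) * 100
Dose = (7.3 / 9.189582) * 100 = 79.44

79.44 %


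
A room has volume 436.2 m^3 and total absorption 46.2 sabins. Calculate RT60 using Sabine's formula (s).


Given values:
  V = 436.2 m^3
  A = 46.2 sabins
Formula: RT60 = 0.161 * V / A
Numerator: 0.161 * 436.2 = 70.2282
RT60 = 70.2282 / 46.2 = 1.52

1.52 s


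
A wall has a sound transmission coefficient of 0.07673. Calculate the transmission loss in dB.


Given values:
  tau = 0.07673
Formula: TL = 10 * log10(1 / tau)
Compute 1 / tau = 1 / 0.07673 = 13.0327
Compute log10(13.0327) = 1.115034
TL = 10 * 1.115034 = 11.15

11.15 dB


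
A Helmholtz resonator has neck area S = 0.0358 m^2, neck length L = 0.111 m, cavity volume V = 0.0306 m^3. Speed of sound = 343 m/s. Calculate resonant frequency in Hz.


Given values:
  S = 0.0358 m^2, L = 0.111 m, V = 0.0306 m^3, c = 343 m/s
Formula: f = (c / (2*pi)) * sqrt(S / (V * L))
Compute V * L = 0.0306 * 0.111 = 0.0033966
Compute S / (V * L) = 0.0358 / 0.0033966 = 10.54
Compute sqrt(10.54) = 3.246537
Compute c / (2*pi) = 343 / 6.283185 = 54.590148
f = 54.590148 * 3.246537 = 177.23

177.23 Hz


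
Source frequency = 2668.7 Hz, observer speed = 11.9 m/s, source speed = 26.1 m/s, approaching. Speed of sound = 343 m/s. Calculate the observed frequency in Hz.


Given values:
  f_s = 2668.7 Hz, v_o = 11.9 m/s, v_s = 26.1 m/s
  Direction: approaching
Formula: f_o = f_s * (c + v_o) / (c - v_s)
Numerator: c + v_o = 343 + 11.9 = 354.9
Denominator: c - v_s = 343 - 26.1 = 316.9
f_o = 2668.7 * 354.9 / 316.9 = 2988.71

2988.71 Hz


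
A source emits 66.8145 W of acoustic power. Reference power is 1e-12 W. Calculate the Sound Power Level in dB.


Given values:
  W = 66.8145 W
  W_ref = 1e-12 W
Formula: SWL = 10 * log10(W / W_ref)
Compute ratio: W / W_ref = 66814500000000
Compute log10: log10(66814500000000) = 13.824871
Multiply: SWL = 10 * 13.824871 = 138.25

138.25 dB


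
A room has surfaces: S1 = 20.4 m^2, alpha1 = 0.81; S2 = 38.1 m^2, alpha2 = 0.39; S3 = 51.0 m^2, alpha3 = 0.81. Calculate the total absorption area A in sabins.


Given surfaces:
  Surface 1: 20.4 * 0.81 = 16.524
  Surface 2: 38.1 * 0.39 = 14.859
  Surface 3: 51.0 * 0.81 = 41.31
Formula: A = sum(Si * alpha_i)
A = 16.524 + 14.859 + 41.31
A = 72.69

72.69 sabins


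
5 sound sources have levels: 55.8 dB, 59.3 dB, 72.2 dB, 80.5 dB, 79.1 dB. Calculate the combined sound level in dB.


Formula: L_total = 10 * log10( sum(10^(Li/10)) )
  Source 1: 10^(55.8/10) = 380189.3963
  Source 2: 10^(59.3/10) = 851138.0382
  Source 3: 10^(72.2/10) = 16595869.0744
  Source 4: 10^(80.5/10) = 112201845.4302
  Source 5: 10^(79.1/10) = 81283051.6164
Sum of linear values = 211312093.5555
L_total = 10 * log10(211312093.5555) = 83.25

83.25 dB


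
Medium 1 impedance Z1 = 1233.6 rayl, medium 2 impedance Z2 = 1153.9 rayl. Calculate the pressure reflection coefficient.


Given values:
  Z1 = 1233.6 rayl, Z2 = 1153.9 rayl
Formula: R = (Z2 - Z1) / (Z2 + Z1)
Numerator: Z2 - Z1 = 1153.9 - 1233.6 = -79.7
Denominator: Z2 + Z1 = 1153.9 + 1233.6 = 2387.5
R = -79.7 / 2387.5 = -0.0334

-0.0334


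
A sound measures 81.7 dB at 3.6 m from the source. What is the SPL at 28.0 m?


Given values:
  SPL1 = 81.7 dB, r1 = 3.6 m, r2 = 28.0 m
Formula: SPL2 = SPL1 - 20 * log10(r2 / r1)
Compute ratio: r2 / r1 = 28.0 / 3.6 = 7.7778
Compute log10: log10(7.7778) = 0.890857
Compute drop: 20 * 0.890857 = 17.8171
SPL2 = 81.7 - 17.8171 = 63.88

63.88 dB


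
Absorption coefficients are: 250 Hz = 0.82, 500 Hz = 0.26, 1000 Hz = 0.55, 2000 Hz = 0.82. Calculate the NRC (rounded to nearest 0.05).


Given values:
  a_250 = 0.82, a_500 = 0.26
  a_1000 = 0.55, a_2000 = 0.82
Formula: NRC = (a250 + a500 + a1000 + a2000) / 4
Sum = 0.82 + 0.26 + 0.55 + 0.82 = 2.45
NRC = 2.45 / 4 = 0.6125
Rounded to nearest 0.05: 0.6

0.6


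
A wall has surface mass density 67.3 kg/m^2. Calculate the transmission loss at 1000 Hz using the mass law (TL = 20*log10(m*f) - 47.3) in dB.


Given values:
  m = 67.3 kg/m^2, f = 1000 Hz
Formula: TL = 20 * log10(m * f) - 47.3
Compute m * f = 67.3 * 1000 = 67300.0
Compute log10(67300.0) = 4.828015
Compute 20 * 4.828015 = 96.5603
TL = 96.5603 - 47.3 = 49.26

49.26 dB


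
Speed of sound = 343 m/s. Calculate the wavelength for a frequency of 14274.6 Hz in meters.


Given values:
  c = 343 m/s, f = 14274.6 Hz
Formula: lambda = c / f
lambda = 343 / 14274.6
lambda = 0.024

0.024 m


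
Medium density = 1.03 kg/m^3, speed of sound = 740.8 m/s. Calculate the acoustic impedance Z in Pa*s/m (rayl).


Given values:
  rho = 1.03 kg/m^3
  c = 740.8 m/s
Formula: Z = rho * c
Z = 1.03 * 740.8
Z = 763.02

763.02 rayl


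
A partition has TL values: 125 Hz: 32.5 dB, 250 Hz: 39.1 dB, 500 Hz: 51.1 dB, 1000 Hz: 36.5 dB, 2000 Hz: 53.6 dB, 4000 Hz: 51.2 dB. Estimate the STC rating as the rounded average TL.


Given TL values at each frequency:
  125 Hz: 32.5 dB
  250 Hz: 39.1 dB
  500 Hz: 51.1 dB
  1000 Hz: 36.5 dB
  2000 Hz: 53.6 dB
  4000 Hz: 51.2 dB
Formula: STC ~ round(average of TL values)
Sum = 32.5 + 39.1 + 51.1 + 36.5 + 53.6 + 51.2 = 264.0
Average = 264.0 / 6 = 44.0
Rounded: 44

44


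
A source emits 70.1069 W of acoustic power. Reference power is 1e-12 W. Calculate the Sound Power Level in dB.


Given values:
  W = 70.1069 W
  W_ref = 1e-12 W
Formula: SWL = 10 * log10(W / W_ref)
Compute ratio: W / W_ref = 70106900000000
Compute log10: log10(70106900000000) = 13.845761
Multiply: SWL = 10 * 13.845761 = 138.46

138.46 dB


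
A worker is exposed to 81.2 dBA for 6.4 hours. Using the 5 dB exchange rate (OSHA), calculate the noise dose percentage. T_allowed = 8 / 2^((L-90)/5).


Given values:
  L = 81.2 dBA, T = 6.4 hours
Formula: T_allowed = 8 / 2^((L - 90) / 5)
Compute exponent: (81.2 - 90) / 5 = -1.76
Compute 2^(-1.76) = 0.295248
T_allowed = 8 / 0.295248 = 27.095865 hours
Dose = (T / T_allowed) * 100
Dose = (6.4 / 27.095865) * 100 = 23.62

23.62 %


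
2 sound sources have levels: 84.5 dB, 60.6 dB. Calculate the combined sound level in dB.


Formula: L_total = 10 * log10( sum(10^(Li/10)) )
  Source 1: 10^(84.5/10) = 281838293.1264
  Source 2: 10^(60.6/10) = 1148153.6215
Sum of linear values = 282986446.7479
L_total = 10 * log10(282986446.7479) = 84.52

84.52 dB


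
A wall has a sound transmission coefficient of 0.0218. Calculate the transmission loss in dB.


Given values:
  tau = 0.0218
Formula: TL = 10 * log10(1 / tau)
Compute 1 / tau = 1 / 0.0218 = 45.8716
Compute log10(45.8716) = 1.661544
TL = 10 * 1.661544 = 16.62

16.62 dB


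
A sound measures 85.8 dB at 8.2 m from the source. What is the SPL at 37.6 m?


Given values:
  SPL1 = 85.8 dB, r1 = 8.2 m, r2 = 37.6 m
Formula: SPL2 = SPL1 - 20 * log10(r2 / r1)
Compute ratio: r2 / r1 = 37.6 / 8.2 = 4.5854
Compute log10: log10(4.5854) = 0.661377
Compute drop: 20 * 0.661377 = 13.2275
SPL2 = 85.8 - 13.2275 = 72.57

72.57 dB


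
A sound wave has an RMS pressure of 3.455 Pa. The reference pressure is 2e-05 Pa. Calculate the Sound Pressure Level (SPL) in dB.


Given values:
  p = 3.455 Pa
  p_ref = 2e-05 Pa
Formula: SPL = 20 * log10(p / p_ref)
Compute ratio: p / p_ref = 3.455 / 2e-05 = 172750
Compute log10: log10(172750) = 5.237418
Multiply: SPL = 20 * 5.237418 = 104.75

104.75 dB


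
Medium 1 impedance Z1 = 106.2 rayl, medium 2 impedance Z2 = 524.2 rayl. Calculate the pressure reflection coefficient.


Given values:
  Z1 = 106.2 rayl, Z2 = 524.2 rayl
Formula: R = (Z2 - Z1) / (Z2 + Z1)
Numerator: Z2 - Z1 = 524.2 - 106.2 = 418.0
Denominator: Z2 + Z1 = 524.2 + 106.2 = 630.4
R = 418.0 / 630.4 = 0.6631

0.6631


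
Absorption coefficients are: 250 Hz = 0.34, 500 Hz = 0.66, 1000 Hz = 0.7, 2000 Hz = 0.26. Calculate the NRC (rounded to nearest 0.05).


Given values:
  a_250 = 0.34, a_500 = 0.66
  a_1000 = 0.7, a_2000 = 0.26
Formula: NRC = (a250 + a500 + a1000 + a2000) / 4
Sum = 0.34 + 0.66 + 0.7 + 0.26 = 1.96
NRC = 1.96 / 4 = 0.49
Rounded to nearest 0.05: 0.5

0.5


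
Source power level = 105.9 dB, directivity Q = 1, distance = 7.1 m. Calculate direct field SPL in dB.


Given values:
  Lw = 105.9 dB, Q = 1, r = 7.1 m
Formula: SPL = Lw + 10 * log10(Q / (4 * pi * r^2))
Compute 4 * pi * r^2 = 4 * pi * 7.1^2 = 633.4707
Compute Q / denom = 1 / 633.4707 = 0.0015786
Compute 10 * log10(0.0015786) = -28.0173
SPL = 105.9 + (-28.0173) = 77.88

77.88 dB


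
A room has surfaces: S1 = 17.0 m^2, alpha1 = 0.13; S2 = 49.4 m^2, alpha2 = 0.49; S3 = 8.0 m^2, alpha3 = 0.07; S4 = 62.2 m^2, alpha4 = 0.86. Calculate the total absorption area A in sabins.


Given surfaces:
  Surface 1: 17.0 * 0.13 = 2.21
  Surface 2: 49.4 * 0.49 = 24.206
  Surface 3: 8.0 * 0.07 = 0.56
  Surface 4: 62.2 * 0.86 = 53.492
Formula: A = sum(Si * alpha_i)
A = 2.21 + 24.206 + 0.56 + 53.492
A = 80.47

80.47 sabins


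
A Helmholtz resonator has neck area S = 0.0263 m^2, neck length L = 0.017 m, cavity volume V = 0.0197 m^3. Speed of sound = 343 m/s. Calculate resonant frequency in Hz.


Given values:
  S = 0.0263 m^2, L = 0.017 m, V = 0.0197 m^3, c = 343 m/s
Formula: f = (c / (2*pi)) * sqrt(S / (V * L))
Compute V * L = 0.0197 * 0.017 = 0.0003349
Compute S / (V * L) = 0.0263 / 0.0003349 = 78.5309
Compute sqrt(78.5309) = 8.861766
Compute c / (2*pi) = 343 / 6.283185 = 54.590148
f = 54.590148 * 8.861766 = 483.77

483.77 Hz
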